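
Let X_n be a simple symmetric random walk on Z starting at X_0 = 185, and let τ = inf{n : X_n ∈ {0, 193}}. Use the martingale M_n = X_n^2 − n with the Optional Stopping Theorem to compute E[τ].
E[τ] = 1480

M_n = X_n^2 − n is a martingale (since E[X_{n+1}^2 | F_n] = X_n^2 + 1). By OST (τ has finite mean in a bounded region), E[M_τ] = E[M_0] = X_0^2 − 0 = 185^2 = 34225. Also E[M_τ] = E[X_τ^2] − E[τ]. The walk exits at 0 or 193, with P(hit 193 first) = 185/193, so E[X_τ^2] = 193^2 · 185/193 + 0 = 35705. Thus E[τ] = E[X_τ^2] − E[M_τ] = 35705 − 34225 = 1480 = 185(193 − 185) = 1480.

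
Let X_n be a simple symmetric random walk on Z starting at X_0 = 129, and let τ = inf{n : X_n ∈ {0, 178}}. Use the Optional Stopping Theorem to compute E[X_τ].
E[X_τ] = 129

X_n is a martingale and τ is a bounded-mean stopping time (indeed τ is finite a.s. with bounded expectation since the walk is in a bounded region). By the OST, E[X_τ] = E[X_0] = 129. Equivalently: E[X_τ] = 178 · P(hit 178 first) + 0 · P(hit 0 first) = 178 · (129/178) = 129.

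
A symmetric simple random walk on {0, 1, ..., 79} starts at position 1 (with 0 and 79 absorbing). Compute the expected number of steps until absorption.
E[τ | X_0 = 1] = 78

Let v_k = E[τ | X_0 = k]. Boundary: v_0 = v_79 = 0. Recurrence: v_k = 1 + (v_{k-1} + v_{k+1})/2 for 1 ≤ k ≤ 78. The particular solution to v_k − (v_{k-1} + v_{k+1})/2 = 1 is v_k = −k^2. Adding homogeneous solution A + B k and matching boundaries gives v_k = k (79 − k). Substituting k = 1: v_1 = 1 · 78 = 78.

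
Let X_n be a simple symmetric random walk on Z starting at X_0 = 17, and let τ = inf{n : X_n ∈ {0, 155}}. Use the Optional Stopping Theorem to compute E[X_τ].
E[X_τ] = 17

X_n is a martingale and τ is a bounded-mean stopping time (indeed τ is finite a.s. with bounded expectation since the walk is in a bounded region). By the OST, E[X_τ] = E[X_0] = 17. Equivalently: E[X_τ] = 155 · P(hit 155 first) + 0 · P(hit 0 first) = 155 · (17/155) = 17.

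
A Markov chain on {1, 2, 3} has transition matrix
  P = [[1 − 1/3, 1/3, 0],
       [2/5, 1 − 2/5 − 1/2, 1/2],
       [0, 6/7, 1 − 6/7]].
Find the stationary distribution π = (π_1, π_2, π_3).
π = (72/167, 60/167, 35/167)

This is a birth-death chain on three states, which satisfies detailed balance: π_1 · P_{12} = π_2 · P_{21} and π_2 · P_{23} = π_3 · P_{32}.
From π_1 · 1/3 = π_2 · 2/5: π_2/π_1 = (1/3)/(2/5) = 5/6.
From π_2 · 1/2 = π_3 · 6/7: π_3/π_2 = (1/2)/(6/7) = 7/12.
Take π_1 proportional to 1; then unnormalized π = (1, 5/6, 35/72). Normalize by dividing by the sum 167/72:
  π = (72/167, 60/167, 35/167).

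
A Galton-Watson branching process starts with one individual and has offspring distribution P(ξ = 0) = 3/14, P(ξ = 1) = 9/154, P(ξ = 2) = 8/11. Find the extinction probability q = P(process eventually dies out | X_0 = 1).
q = 33/112

The pgf is f(s) = 3/14 + 9/154·s + 8/11·s². The extinction probability q is the smallest fixed point of f in [0, 1]. Setting s = f(s):
  8/11·s² + (9/154 − 1)·s + 3/14 = 0
  8/11·s² − (3/14 + 8/11)·s + 3/14 = 0
which factors as (s − 1)·(8/11·s − 3/14) = 0, giving roots s = 1 and s = (3/14)/(8/11) = 33/112.
Mean offspring μ = 9/154 + 2·8/11 = 233/154 > 1 (supercritical), so q < 1. The extinction probability is the smaller root: q = (3/14)/(8/11) = 33/112.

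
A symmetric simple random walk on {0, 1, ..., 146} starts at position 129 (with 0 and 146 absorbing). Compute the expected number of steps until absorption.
E[τ | X_0 = 129] = 2193

Let v_k = E[τ | X_0 = k]. Boundary: v_0 = v_146 = 0. Recurrence: v_k = 1 + (v_{k-1} + v_{k+1})/2 for 1 ≤ k ≤ 145. The particular solution to v_k − (v_{k-1} + v_{k+1})/2 = 1 is v_k = −k^2. Adding homogeneous solution A + B k and matching boundaries gives v_k = k (146 − k). Substituting k = 129: v_129 = 129 · 17 = 2193.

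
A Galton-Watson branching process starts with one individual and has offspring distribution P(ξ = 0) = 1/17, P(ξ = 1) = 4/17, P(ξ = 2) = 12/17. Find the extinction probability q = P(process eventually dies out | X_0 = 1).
q = 1/12

The pgf is f(s) = 1/17 + 4/17·s + 12/17·s². The extinction probability q is the smallest fixed point of f in [0, 1]. Setting s = f(s):
  12/17·s² + (4/17 − 1)·s + 1/17 = 0
  12/17·s² − (1/17 + 12/17)·s + 1/17 = 0
which factors as (s − 1)·(12/17·s − 1/17) = 0, giving roots s = 1 and s = (1/17)/(12/17) = 1/12.
Mean offspring μ = 4/17 + 2·12/17 = 28/17 > 1 (supercritical), so q < 1. The extinction probability is the smaller root: q = (1/17)/(12/17) = 1/12.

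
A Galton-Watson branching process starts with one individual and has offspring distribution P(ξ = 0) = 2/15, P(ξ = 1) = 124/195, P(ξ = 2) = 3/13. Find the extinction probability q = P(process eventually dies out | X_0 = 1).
q = 26/45

The pgf is f(s) = 2/15 + 124/195·s + 3/13·s². The extinction probability q is the smallest fixed point of f in [0, 1]. Setting s = f(s):
  3/13·s² + (124/195 − 1)·s + 2/15 = 0
  3/13·s² − (2/15 + 3/13)·s + 2/15 = 0
which factors as (s − 1)·(3/13·s − 2/15) = 0, giving roots s = 1 and s = (2/15)/(3/13) = 26/45.
Mean offspring μ = 124/195 + 2·3/13 = 214/195 > 1 (supercritical), so q < 1. The extinction probability is the smaller root: q = (2/15)/(3/13) = 26/45.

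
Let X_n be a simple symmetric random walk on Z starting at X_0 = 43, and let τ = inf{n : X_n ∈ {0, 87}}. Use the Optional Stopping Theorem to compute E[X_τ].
E[X_τ] = 43

X_n is a martingale and τ is a bounded-mean stopping time (indeed τ is finite a.s. with bounded expectation since the walk is in a bounded region). By the OST, E[X_τ] = E[X_0] = 43. Equivalently: E[X_τ] = 87 · P(hit 87 first) + 0 · P(hit 0 first) = 87 · (43/87) = 43.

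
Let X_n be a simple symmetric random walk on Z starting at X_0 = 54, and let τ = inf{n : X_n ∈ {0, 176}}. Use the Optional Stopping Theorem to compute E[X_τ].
E[X_τ] = 54

X_n is a martingale and τ is a bounded-mean stopping time (indeed τ is finite a.s. with bounded expectation since the walk is in a bounded region). By the OST, E[X_τ] = E[X_0] = 54. Equivalently: E[X_τ] = 176 · P(hit 176 first) + 0 · P(hit 0 first) = 176 · (54/176) = 54.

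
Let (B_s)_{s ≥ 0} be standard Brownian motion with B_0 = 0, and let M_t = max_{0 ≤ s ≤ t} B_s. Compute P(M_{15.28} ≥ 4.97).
P(M_{15.28} ≥ 4.97) = 2·P(B_{15.28} ≥ 4.97) = 2(1 − Φ(4.97/√15.28)) ≈ 0.2036

By the reflection principle for Brownian motion, P(M_t ≥ a) = 2 · P(B_t ≥ a) for a ≥ 0. Since B_t ~ N(0, t), P(B_t ≥ 4.97) = 1 − Φ(4.97/√t) = 1 − Φ(4.97/√15.28) = 1 − Φ(1.2714). So
  P(M_{15.28} ≥ 4.97) = 2(1 − Φ(1.2714)) ≈ 0.2036.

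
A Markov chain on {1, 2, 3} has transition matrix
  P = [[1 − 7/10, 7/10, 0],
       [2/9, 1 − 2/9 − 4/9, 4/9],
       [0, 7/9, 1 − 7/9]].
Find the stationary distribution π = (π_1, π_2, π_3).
π = (20/119, 9/17, 36/119)

This is a birth-death chain on three states, which satisfies detailed balance: π_1 · P_{12} = π_2 · P_{21} and π_2 · P_{23} = π_3 · P_{32}.
From π_1 · 7/10 = π_2 · 2/9: π_2/π_1 = (7/10)/(2/9) = 63/20.
From π_2 · 4/9 = π_3 · 7/9: π_3/π_2 = (4/9)/(7/9) = 4/7.
Take π_1 proportional to 1; then unnormalized π = (1, 63/20, 9/5). Normalize by dividing by the sum 119/20:
  π = (20/119, 9/17, 36/119).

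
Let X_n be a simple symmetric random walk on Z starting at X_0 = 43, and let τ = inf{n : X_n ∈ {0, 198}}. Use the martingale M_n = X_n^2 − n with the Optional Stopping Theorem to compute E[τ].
E[τ] = 6665

M_n = X_n^2 − n is a martingale (since E[X_{n+1}^2 | F_n] = X_n^2 + 1). By OST (τ has finite mean in a bounded region), E[M_τ] = E[M_0] = X_0^2 − 0 = 43^2 = 1849. Also E[M_τ] = E[X_τ^2] − E[τ]. The walk exits at 0 or 198, with P(hit 198 first) = 43/198, so E[X_τ^2] = 198^2 · 43/198 + 0 = 8514. Thus E[τ] = E[X_τ^2] − E[M_τ] = 8514 − 1849 = 6665 = 43(198 − 43) = 6665.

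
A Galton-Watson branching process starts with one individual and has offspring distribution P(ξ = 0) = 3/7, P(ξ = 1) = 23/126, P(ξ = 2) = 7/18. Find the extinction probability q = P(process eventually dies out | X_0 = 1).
q = 1

Mean offspring μ = 0·3/7 + 1·23/126 + 2·7/18 = 121/126 ≤ 1. For μ ≤ 1 with offspring not concentrated at 1, the Galton-Watson process goes extinct almost surely, so q = 1.
(Algebraic check: The pgf is f(s) = 3/7 + 23/126·s + 7/18·s². The extinction probability q is the smallest fixed point of f in [0, 1]. Setting s = f(s):
  7/18·s² + (23/126 − 1)·s + 3/7 = 0
  7/18·s² − (3/7 + 7/18)·s + 3/7 = 0
which factors as (s − 1)·(7/18·s − 3/7) = 0, giving roots s = 1 and s = (3/7)/(7/18) = 54/49. Since 54/49 ≥ 1, the smallest root in [0, 1] is s = 1.)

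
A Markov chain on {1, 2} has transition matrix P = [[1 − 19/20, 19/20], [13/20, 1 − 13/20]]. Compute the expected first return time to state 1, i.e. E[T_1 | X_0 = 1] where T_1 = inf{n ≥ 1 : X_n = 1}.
E[T_1 | X_0 = 1] = 1/π_1 = 32/13

For an irreducible recurrent Markov chain with stationary distribution π, E[T_i | X_0 = i] = 1/π_i (Kac's formula). Here π_1 = (13/20)/(19/20 + 13/20) = (13/20)/(8/5) = 13/32, so E[T_1 | X_0 = 1] = 1/π_1 = (19/20 + 13/20)/(13/20) = (8/5)/(13/20) = 32/13.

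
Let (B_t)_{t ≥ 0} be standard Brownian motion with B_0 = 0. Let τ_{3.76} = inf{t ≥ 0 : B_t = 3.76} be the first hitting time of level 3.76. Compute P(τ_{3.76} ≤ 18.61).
P(τ_{3.76} ≤ 18.61) = 2(1 − Φ(3.76/√18.61)) = 2(1 − Φ(0.8716)) ≈ 0.3834

By the reflection principle for standard BM, P(τ_b ≤ t) = 2 · P(B_t ≥ b). Since B_t ~ N(0, t), P(B_t ≥ 3.76) = 1 − Φ(3.76/√t) = 1 − Φ(3.76/√18.61) = 1 − Φ(0.8716) ≈ 0.19171. Doubling: P(τ_{3.76} ≤ 18.61) ≈ 2 · 0.19171 = 0.38342 ≈ 0.3834.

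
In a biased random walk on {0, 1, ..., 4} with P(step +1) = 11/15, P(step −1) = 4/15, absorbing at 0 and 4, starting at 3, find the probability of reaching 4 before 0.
P(hit 4 before 0) = (1 − (4/11)^3) / (1 − (4/11)^4) = 1991/2055

Let u_k denote P(reach 4 before 0 | start at k). Boundary: u_0 = 0, u_4 = 1. Recurrence: u_k = 11/15·u_{k+1} + 4/15·u_{k-1} for 1 ≤ k ≤ 3. Try u_k = A + B·r^k with r = q/p = (4/15)/(11/15) = 4/11. Substitution satisfies the recurrence; boundary conditions give:
  u_k = (1 − r^k) / (1 − r^N) = (1 − (4/11)^3) / (1 − (4/11)^4) = 1991/2055.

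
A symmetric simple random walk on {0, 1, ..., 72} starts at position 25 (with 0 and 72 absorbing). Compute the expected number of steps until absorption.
E[τ | X_0 = 25] = 1175

Let v_k = E[τ | X_0 = k]. Boundary: v_0 = v_72 = 0. Recurrence: v_k = 1 + (v_{k-1} + v_{k+1})/2 for 1 ≤ k ≤ 71. The particular solution to v_k − (v_{k-1} + v_{k+1})/2 = 1 is v_k = −k^2. Adding homogeneous solution A + B k and matching boundaries gives v_k = k (72 − k). Substituting k = 25: v_25 = 25 · 47 = 1175.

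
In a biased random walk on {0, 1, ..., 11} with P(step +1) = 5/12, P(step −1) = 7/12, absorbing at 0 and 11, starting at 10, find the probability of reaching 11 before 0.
P(hit 11 before 0) = (1 − (7/5)^10) / (1 − (7/5)^11) = 681774060/964249309

Let u_k denote P(reach 11 before 0 | start at k). Boundary: u_0 = 0, u_11 = 1. Recurrence: u_k = 5/12·u_{k+1} + 7/12·u_{k-1} for 1 ≤ k ≤ 10. Try u_k = A + B·r^k with r = q/p = (7/12)/(5/12) = 7/5. Substitution satisfies the recurrence; boundary conditions give:
  u_k = (1 − r^k) / (1 − r^N) = (1 − (7/5)^10) / (1 − (7/5)^11) = 681774060/964249309.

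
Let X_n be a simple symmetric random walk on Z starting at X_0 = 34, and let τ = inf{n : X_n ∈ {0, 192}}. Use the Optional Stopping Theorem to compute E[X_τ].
E[X_τ] = 34

X_n is a martingale and τ is a bounded-mean stopping time (indeed τ is finite a.s. with bounded expectation since the walk is in a bounded region). By the OST, E[X_τ] = E[X_0] = 34. Equivalently: E[X_τ] = 192 · P(hit 192 first) + 0 · P(hit 0 first) = 192 · (34/192) = 34.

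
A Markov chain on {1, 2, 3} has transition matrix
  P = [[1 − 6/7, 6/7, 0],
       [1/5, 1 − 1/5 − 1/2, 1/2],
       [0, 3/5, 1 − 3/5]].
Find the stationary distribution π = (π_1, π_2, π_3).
π = (7/62, 15/31, 25/62)

This is a birth-death chain on three states, which satisfies detailed balance: π_1 · P_{12} = π_2 · P_{21} and π_2 · P_{23} = π_3 · P_{32}.
From π_1 · 6/7 = π_2 · 1/5: π_2/π_1 = (6/7)/(1/5) = 30/7.
From π_2 · 1/2 = π_3 · 3/5: π_3/π_2 = (1/2)/(3/5) = 5/6.
Take π_1 proportional to 1; then unnormalized π = (1, 30/7, 25/7). Normalize by dividing by the sum 62/7:
  π = (7/62, 15/31, 25/62).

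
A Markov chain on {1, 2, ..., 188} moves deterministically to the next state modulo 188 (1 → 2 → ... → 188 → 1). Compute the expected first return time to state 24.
E[T_24 | X_0 = 24] = 188

The chain cycles deterministically, so starting at state 24 it returns in exactly 188 steps. Equivalently, the stationary distribution is uniform π_j = 1/188 for every state j, so by Kac's formula E[T_24] = 1/π_24 = 188.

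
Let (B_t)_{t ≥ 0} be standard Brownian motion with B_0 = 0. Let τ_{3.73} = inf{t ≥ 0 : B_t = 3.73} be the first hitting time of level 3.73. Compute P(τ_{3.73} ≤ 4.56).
P(τ_{3.73} ≤ 4.56) = 2(1 − Φ(3.73/√4.56)) = 2(1 − Φ(1.7467)) ≈ 0.0807

By the reflection principle for standard BM, P(τ_b ≤ t) = 2 · P(B_t ≥ b). Since B_t ~ N(0, t), P(B_t ≥ 3.73) = 1 − Φ(3.73/√t) = 1 − Φ(3.73/√4.56) = 1 − Φ(1.7467) ≈ 0.04034. Doubling: P(τ_{3.73} ≤ 4.56) ≈ 2 · 0.04034 = 0.08068 ≈ 0.0807.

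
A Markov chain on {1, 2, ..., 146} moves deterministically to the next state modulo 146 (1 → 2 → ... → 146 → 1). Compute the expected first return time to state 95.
E[T_95 | X_0 = 95] = 146

The chain cycles deterministically, so starting at state 95 it returns in exactly 146 steps. Equivalently, the stationary distribution is uniform π_j = 1/146 for every state j, so by Kac's formula E[T_95] = 1/π_95 = 146.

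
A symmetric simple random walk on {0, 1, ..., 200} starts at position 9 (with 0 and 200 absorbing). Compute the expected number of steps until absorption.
E[τ | X_0 = 9] = 1719

Let v_k = E[τ | X_0 = k]. Boundary: v_0 = v_200 = 0. Recurrence: v_k = 1 + (v_{k-1} + v_{k+1})/2 for 1 ≤ k ≤ 199. The particular solution to v_k − (v_{k-1} + v_{k+1})/2 = 1 is v_k = −k^2. Adding homogeneous solution A + B k and matching boundaries gives v_k = k (200 − k). Substituting k = 9: v_9 = 9 · 191 = 1719.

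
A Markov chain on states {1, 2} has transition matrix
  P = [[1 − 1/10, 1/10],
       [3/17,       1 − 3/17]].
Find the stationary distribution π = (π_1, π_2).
π_1 = 30/47, π_2 = 17/47

Solve πP = π with π_1 + π_2 = 1. From πP = π: π_1 · (1 − 1/10) + π_2 · 3/17 = π_1 ⇒ π_2 · 3/17 = π_1 · 1/10 ⇒ π_2/π_1 = (1/10)/(3/17) = 17/30. Together with π_1 + π_2 = 1:
  π_1 = (3/17)/(1/10 + 3/17) = (3/17)/(47/170) = 30/47,
  π_2 = (1/10)/(1/10 + 3/17) = (1/10)/(47/170) = 17/47.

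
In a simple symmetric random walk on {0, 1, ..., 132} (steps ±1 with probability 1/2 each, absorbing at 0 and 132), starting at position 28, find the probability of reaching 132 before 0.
P(hit 132 before 0) = 28/132 = 7/33

Let u_k = P(hit 132 before 0 | start at k). Then u_0 = 0, u_132 = 1, and u_k = u_{k-1}/2 + u_{k+1}/2 for 1 ≤ k ≤ 131. This harmonic recurrence is solved by u_k = k/132, giving u_28 = 28/132 = 7/33.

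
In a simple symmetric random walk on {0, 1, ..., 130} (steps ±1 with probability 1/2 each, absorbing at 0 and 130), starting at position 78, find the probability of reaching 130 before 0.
P(hit 130 before 0) = 78/130 = 3/5

Let u_k = P(hit 130 before 0 | start at k). Then u_0 = 0, u_130 = 1, and u_k = u_{k-1}/2 + u_{k+1}/2 for 1 ≤ k ≤ 129. This harmonic recurrence is solved by u_k = k/130, giving u_78 = 78/130 = 3/5.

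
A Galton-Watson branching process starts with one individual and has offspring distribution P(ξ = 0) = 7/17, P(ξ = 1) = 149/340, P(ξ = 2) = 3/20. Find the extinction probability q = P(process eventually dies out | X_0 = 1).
q = 1

Mean offspring μ = 0·7/17 + 1·149/340 + 2·3/20 = 251/340 ≤ 1. For μ ≤ 1 with offspring not concentrated at 1, the Galton-Watson process goes extinct almost surely, so q = 1.
(Algebraic check: The pgf is f(s) = 7/17 + 149/340·s + 3/20·s². The extinction probability q is the smallest fixed point of f in [0, 1]. Setting s = f(s):
  3/20·s² + (149/340 − 1)·s + 7/17 = 0
  3/20·s² − (7/17 + 3/20)·s + 7/17 = 0
which factors as (s − 1)·(3/20·s − 7/17) = 0, giving roots s = 1 and s = (7/17)/(3/20) = 140/51. Since 140/51 ≥ 1, the smallest root in [0, 1] is s = 1.)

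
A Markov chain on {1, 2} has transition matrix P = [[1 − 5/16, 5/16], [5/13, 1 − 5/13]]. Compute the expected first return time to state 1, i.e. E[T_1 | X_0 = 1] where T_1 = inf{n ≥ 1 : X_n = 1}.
E[T_1 | X_0 = 1] = 1/π_1 = 29/16

For an irreducible recurrent Markov chain with stationary distribution π, E[T_i | X_0 = i] = 1/π_i (Kac's formula). Here π_1 = (5/13)/(5/16 + 5/13) = (5/13)/(145/208) = 16/29, so E[T_1 | X_0 = 1] = 1/π_1 = (5/16 + 5/13)/(5/13) = (145/208)/(5/13) = 29/16.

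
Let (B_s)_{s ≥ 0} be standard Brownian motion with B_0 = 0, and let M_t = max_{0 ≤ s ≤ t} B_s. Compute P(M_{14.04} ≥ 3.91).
P(M_{14.04} ≥ 3.91) = 2·P(B_{14.04} ≥ 3.91) = 2(1 − Φ(3.91/√14.04)) ≈ 0.2967

By the reflection principle for Brownian motion, P(M_t ≥ a) = 2 · P(B_t ≥ a) for a ≥ 0. Since B_t ~ N(0, t), P(B_t ≥ 3.91) = 1 − Φ(3.91/√t) = 1 − Φ(3.91/√14.04) = 1 − Φ(1.0435). So
  P(M_{14.04} ≥ 3.91) = 2(1 − Φ(1.0435)) ≈ 0.2967.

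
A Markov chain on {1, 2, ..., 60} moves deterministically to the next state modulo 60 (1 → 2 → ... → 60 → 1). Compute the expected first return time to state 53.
E[T_53 | X_0 = 53] = 60

The chain cycles deterministically, so starting at state 53 it returns in exactly 60 steps. Equivalently, the stationary distribution is uniform π_j = 1/60 for every state j, so by Kac's formula E[T_53] = 1/π_53 = 60.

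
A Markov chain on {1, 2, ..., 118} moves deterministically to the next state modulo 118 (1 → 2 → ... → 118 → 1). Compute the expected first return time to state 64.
E[T_64 | X_0 = 64] = 118

The chain cycles deterministically, so starting at state 64 it returns in exactly 118 steps. Equivalently, the stationary distribution is uniform π_j = 1/118 for every state j, so by Kac's formula E[T_64] = 1/π_64 = 118.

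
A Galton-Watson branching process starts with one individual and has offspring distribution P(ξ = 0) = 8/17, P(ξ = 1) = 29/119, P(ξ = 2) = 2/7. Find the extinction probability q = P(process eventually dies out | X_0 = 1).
q = 1

Mean offspring μ = 0·8/17 + 1·29/119 + 2·2/7 = 97/119 ≤ 1. For μ ≤ 1 with offspring not concentrated at 1, the Galton-Watson process goes extinct almost surely, so q = 1.
(Algebraic check: The pgf is f(s) = 8/17 + 29/119·s + 2/7·s². The extinction probability q is the smallest fixed point of f in [0, 1]. Setting s = f(s):
  2/7·s² + (29/119 − 1)·s + 8/17 = 0
  2/7·s² − (8/17 + 2/7)·s + 8/17 = 0
which factors as (s − 1)·(2/7·s − 8/17) = 0, giving roots s = 1 and s = (8/17)/(2/7) = 28/17. Since 28/17 ≥ 1, the smallest root in [0, 1] is s = 1.)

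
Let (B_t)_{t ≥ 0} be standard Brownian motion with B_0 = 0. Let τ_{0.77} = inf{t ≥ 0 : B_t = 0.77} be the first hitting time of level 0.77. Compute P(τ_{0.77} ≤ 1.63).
P(τ_{0.77} ≤ 1.63) = 2(1 − Φ(0.77/√1.63)) = 2(1 − Φ(0.6031)) ≈ 0.5464

By the reflection principle for standard BM, P(τ_b ≤ t) = 2 · P(B_t ≥ b). Since B_t ~ N(0, t), P(B_t ≥ 0.77) = 1 − Φ(0.77/√t) = 1 − Φ(0.77/√1.63) = 1 − Φ(0.6031) ≈ 0.27322. Doubling: P(τ_{0.77} ≤ 1.63) ≈ 2 · 0.27322 = 0.54644 ≈ 0.5464.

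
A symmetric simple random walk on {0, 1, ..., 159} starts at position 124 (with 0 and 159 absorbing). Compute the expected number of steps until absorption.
E[τ | X_0 = 124] = 4340

Let v_k = E[τ | X_0 = k]. Boundary: v_0 = v_159 = 0. Recurrence: v_k = 1 + (v_{k-1} + v_{k+1})/2 for 1 ≤ k ≤ 158. The particular solution to v_k − (v_{k-1} + v_{k+1})/2 = 1 is v_k = −k^2. Adding homogeneous solution A + B k and matching boundaries gives v_k = k (159 − k). Substituting k = 124: v_124 = 124 · 35 = 4340.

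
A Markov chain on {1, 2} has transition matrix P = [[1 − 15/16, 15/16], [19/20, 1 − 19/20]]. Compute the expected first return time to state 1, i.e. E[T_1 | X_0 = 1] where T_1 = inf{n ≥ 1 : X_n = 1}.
E[T_1 | X_0 = 1] = 1/π_1 = 151/76

For an irreducible recurrent Markov chain with stationary distribution π, E[T_i | X_0 = i] = 1/π_i (Kac's formula). Here π_1 = (19/20)/(15/16 + 19/20) = (19/20)/(151/80) = 76/151, so E[T_1 | X_0 = 1] = 1/π_1 = (15/16 + 19/20)/(19/20) = (151/80)/(19/20) = 151/76.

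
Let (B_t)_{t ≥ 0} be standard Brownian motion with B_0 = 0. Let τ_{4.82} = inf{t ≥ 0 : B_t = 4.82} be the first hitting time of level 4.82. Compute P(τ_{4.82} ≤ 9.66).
P(τ_{4.82} ≤ 9.66) = 2(1 − Φ(4.82/√9.66)) = 2(1 − Φ(1.5508)) ≈ 0.1209

By the reflection principle for standard BM, P(τ_b ≤ t) = 2 · P(B_t ≥ b). Since B_t ~ N(0, t), P(B_t ≥ 4.82) = 1 − Φ(4.82/√t) = 1 − Φ(4.82/√9.66) = 1 − Φ(1.5508) ≈ 0.06047. Doubling: P(τ_{4.82} ≤ 9.66) ≈ 2 · 0.06047 = 0.12094 ≈ 0.1209.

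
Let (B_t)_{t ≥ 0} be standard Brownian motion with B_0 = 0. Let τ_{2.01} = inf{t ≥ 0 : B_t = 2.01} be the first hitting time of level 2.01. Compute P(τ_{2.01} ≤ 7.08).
P(τ_{2.01} ≤ 7.08) = 2(1 − Φ(2.01/√7.08)) = 2(1 − Φ(0.7554)) ≈ 0.4500

By the reflection principle for standard BM, P(τ_b ≤ t) = 2 · P(B_t ≥ b). Since B_t ~ N(0, t), P(B_t ≥ 2.01) = 1 − Φ(2.01/√t) = 1 − Φ(2.01/√7.08) = 1 − Φ(0.7554) ≈ 0.22500. Doubling: P(τ_{2.01} ≤ 7.08) ≈ 2 · 0.22500 = 0.45000 ≈ 0.4500.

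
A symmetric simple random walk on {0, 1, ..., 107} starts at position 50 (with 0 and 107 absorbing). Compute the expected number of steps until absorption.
E[τ | X_0 = 50] = 2850

Let v_k = E[τ | X_0 = k]. Boundary: v_0 = v_107 = 0. Recurrence: v_k = 1 + (v_{k-1} + v_{k+1})/2 for 1 ≤ k ≤ 106. The particular solution to v_k − (v_{k-1} + v_{k+1})/2 = 1 is v_k = −k^2. Adding homogeneous solution A + B k and matching boundaries gives v_k = k (107 − k). Substituting k = 50: v_50 = 50 · 57 = 2850.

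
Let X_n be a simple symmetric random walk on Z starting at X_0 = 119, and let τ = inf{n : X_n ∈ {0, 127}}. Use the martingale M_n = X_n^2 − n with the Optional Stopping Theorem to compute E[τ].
E[τ] = 952

M_n = X_n^2 − n is a martingale (since E[X_{n+1}^2 | F_n] = X_n^2 + 1). By OST (τ has finite mean in a bounded region), E[M_τ] = E[M_0] = X_0^2 − 0 = 119^2 = 14161. Also E[M_τ] = E[X_τ^2] − E[τ]. The walk exits at 0 or 127, with P(hit 127 first) = 119/127, so E[X_τ^2] = 127^2 · 119/127 + 0 = 15113. Thus E[τ] = E[X_τ^2] − E[M_τ] = 15113 − 14161 = 952 = 119(127 − 119) = 952.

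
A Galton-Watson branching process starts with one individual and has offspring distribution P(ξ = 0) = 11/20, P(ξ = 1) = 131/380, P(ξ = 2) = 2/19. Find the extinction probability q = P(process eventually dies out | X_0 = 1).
q = 1

Mean offspring μ = 0·11/20 + 1·131/380 + 2·2/19 = 211/380 ≤ 1. For μ ≤ 1 with offspring not concentrated at 1, the Galton-Watson process goes extinct almost surely, so q = 1.
(Algebraic check: The pgf is f(s) = 11/20 + 131/380·s + 2/19·s². The extinction probability q is the smallest fixed point of f in [0, 1]. Setting s = f(s):
  2/19·s² + (131/380 − 1)·s + 11/20 = 0
  2/19·s² − (11/20 + 2/19)·s + 11/20 = 0
which factors as (s − 1)·(2/19·s − 11/20) = 0, giving roots s = 1 and s = (11/20)/(2/19) = 209/40. Since 209/40 ≥ 1, the smallest root in [0, 1] is s = 1.)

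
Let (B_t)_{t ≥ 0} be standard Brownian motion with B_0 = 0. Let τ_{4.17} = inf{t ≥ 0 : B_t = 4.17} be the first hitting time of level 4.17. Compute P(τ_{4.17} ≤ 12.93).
P(τ_{4.17} ≤ 12.93) = 2(1 − Φ(4.17/√12.93)) = 2(1 − Φ(1.1597)) ≈ 0.2462

By the reflection principle for standard BM, P(τ_b ≤ t) = 2 · P(B_t ≥ b). Since B_t ~ N(0, t), P(B_t ≥ 4.17) = 1 − Φ(4.17/√t) = 1 − Φ(4.17/√12.93) = 1 − Φ(1.1597) ≈ 0.12309. Doubling: P(τ_{4.17} ≤ 12.93) ≈ 2 · 0.12309 = 0.24618 ≈ 0.2462.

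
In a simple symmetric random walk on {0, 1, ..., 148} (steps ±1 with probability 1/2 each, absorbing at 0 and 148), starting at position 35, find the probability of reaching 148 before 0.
P(hit 148 before 0) = 35/148

Let u_k = P(hit 148 before 0 | start at k). Then u_0 = 0, u_148 = 1, and u_k = u_{k-1}/2 + u_{k+1}/2 for 1 ≤ k ≤ 147. This harmonic recurrence is solved by u_k = k/148, giving u_35 = 35/148.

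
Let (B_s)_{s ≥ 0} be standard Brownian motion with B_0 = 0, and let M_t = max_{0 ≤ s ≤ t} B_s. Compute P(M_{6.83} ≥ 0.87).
P(M_{6.83} ≥ 0.87) = 2·P(B_{6.83} ≥ 0.87) = 2(1 − Φ(0.87/√6.83)) ≈ 0.7392

By the reflection principle for Brownian motion, P(M_t ≥ a) = 2 · P(B_t ≥ a) for a ≥ 0. Since B_t ~ N(0, t), P(B_t ≥ 0.87) = 1 − Φ(0.87/√t) = 1 − Φ(0.87/√6.83) = 1 − Φ(0.3329). So
  P(M_{6.83} ≥ 0.87) = 2(1 − Φ(0.3329)) ≈ 0.7392.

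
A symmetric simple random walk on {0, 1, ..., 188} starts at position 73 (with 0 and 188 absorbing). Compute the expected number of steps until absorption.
E[τ | X_0 = 73] = 8395

Let v_k = E[τ | X_0 = k]. Boundary: v_0 = v_188 = 0. Recurrence: v_k = 1 + (v_{k-1} + v_{k+1})/2 for 1 ≤ k ≤ 187. The particular solution to v_k − (v_{k-1} + v_{k+1})/2 = 1 is v_k = −k^2. Adding homogeneous solution A + B k and matching boundaries gives v_k = k (188 − k). Substituting k = 73: v_73 = 73 · 115 = 8395.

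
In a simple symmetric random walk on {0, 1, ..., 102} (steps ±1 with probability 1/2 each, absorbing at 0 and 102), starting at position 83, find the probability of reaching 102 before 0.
P(hit 102 before 0) = 83/102

Let u_k = P(hit 102 before 0 | start at k). Then u_0 = 0, u_102 = 1, and u_k = u_{k-1}/2 + u_{k+1}/2 for 1 ≤ k ≤ 101. This harmonic recurrence is solved by u_k = k/102, giving u_83 = 83/102.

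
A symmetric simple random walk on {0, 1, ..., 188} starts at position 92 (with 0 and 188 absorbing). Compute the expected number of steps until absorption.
E[τ | X_0 = 92] = 8832

Let v_k = E[τ | X_0 = k]. Boundary: v_0 = v_188 = 0. Recurrence: v_k = 1 + (v_{k-1} + v_{k+1})/2 for 1 ≤ k ≤ 187. The particular solution to v_k − (v_{k-1} + v_{k+1})/2 = 1 is v_k = −k^2. Adding homogeneous solution A + B k and matching boundaries gives v_k = k (188 − k). Substituting k = 92: v_92 = 92 · 96 = 8832.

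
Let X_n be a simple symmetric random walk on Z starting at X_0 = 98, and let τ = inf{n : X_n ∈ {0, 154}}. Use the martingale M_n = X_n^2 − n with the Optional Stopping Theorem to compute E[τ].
E[τ] = 5488

M_n = X_n^2 − n is a martingale (since E[X_{n+1}^2 | F_n] = X_n^2 + 1). By OST (τ has finite mean in a bounded region), E[M_τ] = E[M_0] = X_0^2 − 0 = 98^2 = 9604. Also E[M_τ] = E[X_τ^2] − E[τ]. The walk exits at 0 or 154, with P(hit 154 first) = 98/154, so E[X_τ^2] = 154^2 · 98/154 + 0 = 15092. Thus E[τ] = E[X_τ^2] − E[M_τ] = 15092 − 9604 = 5488 = 98(154 − 98) = 5488.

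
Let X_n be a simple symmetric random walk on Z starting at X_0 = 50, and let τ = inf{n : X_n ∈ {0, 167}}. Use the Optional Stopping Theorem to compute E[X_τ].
E[X_τ] = 50

X_n is a martingale and τ is a bounded-mean stopping time (indeed τ is finite a.s. with bounded expectation since the walk is in a bounded region). By the OST, E[X_τ] = E[X_0] = 50. Equivalently: E[X_τ] = 167 · P(hit 167 first) + 0 · P(hit 0 first) = 167 · (50/167) = 50.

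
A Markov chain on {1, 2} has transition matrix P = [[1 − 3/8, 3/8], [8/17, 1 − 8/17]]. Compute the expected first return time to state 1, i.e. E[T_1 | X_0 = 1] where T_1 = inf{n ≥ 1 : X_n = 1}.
E[T_1 | X_0 = 1] = 1/π_1 = 115/64

For an irreducible recurrent Markov chain with stationary distribution π, E[T_i | X_0 = i] = 1/π_i (Kac's formula). Here π_1 = (8/17)/(3/8 + 8/17) = (8/17)/(115/136) = 64/115, so E[T_1 | X_0 = 1] = 1/π_1 = (3/8 + 8/17)/(8/17) = (115/136)/(8/17) = 115/64.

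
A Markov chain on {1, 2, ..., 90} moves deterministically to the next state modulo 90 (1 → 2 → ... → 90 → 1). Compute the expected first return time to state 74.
E[T_74 | X_0 = 74] = 90

The chain cycles deterministically, so starting at state 74 it returns in exactly 90 steps. Equivalently, the stationary distribution is uniform π_j = 1/90 for every state j, so by Kac's formula E[T_74] = 1/π_74 = 90.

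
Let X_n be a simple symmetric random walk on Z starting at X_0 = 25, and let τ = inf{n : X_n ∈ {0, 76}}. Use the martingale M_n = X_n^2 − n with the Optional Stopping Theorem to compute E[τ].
E[τ] = 1275

M_n = X_n^2 − n is a martingale (since E[X_{n+1}^2 | F_n] = X_n^2 + 1). By OST (τ has finite mean in a bounded region), E[M_τ] = E[M_0] = X_0^2 − 0 = 25^2 = 625. Also E[M_τ] = E[X_τ^2] − E[τ]. The walk exits at 0 or 76, with P(hit 76 first) = 25/76, so E[X_τ^2] = 76^2 · 25/76 + 0 = 1900. Thus E[τ] = E[X_τ^2] − E[M_τ] = 1900 − 625 = 1275 = 25(76 − 25) = 1275.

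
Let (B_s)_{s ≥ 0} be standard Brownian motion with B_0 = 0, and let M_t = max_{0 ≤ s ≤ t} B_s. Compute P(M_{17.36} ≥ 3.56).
P(M_{17.36} ≥ 3.56) = 2·P(B_{17.36} ≥ 3.56) = 2(1 − Φ(3.56/√17.36)) ≈ 0.3929

By the reflection principle for Brownian motion, P(M_t ≥ a) = 2 · P(B_t ≥ a) for a ≥ 0. Since B_t ~ N(0, t), P(B_t ≥ 3.56) = 1 − Φ(3.56/√t) = 1 − Φ(3.56/√17.36) = 1 − Φ(0.8544). So
  P(M_{17.36} ≥ 3.56) = 2(1 − Φ(0.8544)) ≈ 0.3929.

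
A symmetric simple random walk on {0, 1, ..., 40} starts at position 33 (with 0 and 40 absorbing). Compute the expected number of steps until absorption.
E[τ | X_0 = 33] = 231

Let v_k = E[τ | X_0 = k]. Boundary: v_0 = v_40 = 0. Recurrence: v_k = 1 + (v_{k-1} + v_{k+1})/2 for 1 ≤ k ≤ 39. The particular solution to v_k − (v_{k-1} + v_{k+1})/2 = 1 is v_k = −k^2. Adding homogeneous solution A + B k and matching boundaries gives v_k = k (40 − k). Substituting k = 33: v_33 = 33 · 7 = 231.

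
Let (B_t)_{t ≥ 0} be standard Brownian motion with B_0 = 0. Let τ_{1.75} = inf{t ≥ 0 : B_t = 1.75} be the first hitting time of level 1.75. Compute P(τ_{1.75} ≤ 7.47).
P(τ_{1.75} ≤ 7.47) = 2(1 − Φ(1.75/√7.47)) = 2(1 − Φ(0.6403)) ≈ 0.5220

By the reflection principle for standard BM, P(τ_b ≤ t) = 2 · P(B_t ≥ b). Since B_t ~ N(0, t), P(B_t ≥ 1.75) = 1 − Φ(1.75/√t) = 1 − Φ(1.75/√7.47) = 1 − Φ(0.6403) ≈ 0.26099. Doubling: P(τ_{1.75} ≤ 7.47) ≈ 2 · 0.26099 = 0.52198 ≈ 0.5220.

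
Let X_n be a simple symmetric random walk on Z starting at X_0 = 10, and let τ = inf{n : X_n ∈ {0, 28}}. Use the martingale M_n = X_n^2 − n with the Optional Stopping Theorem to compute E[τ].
E[τ] = 180

M_n = X_n^2 − n is a martingale (since E[X_{n+1}^2 | F_n] = X_n^2 + 1). By OST (τ has finite mean in a bounded region), E[M_τ] = E[M_0] = X_0^2 − 0 = 10^2 = 100. Also E[M_τ] = E[X_τ^2] − E[τ]. The walk exits at 0 or 28, with P(hit 28 first) = 10/28, so E[X_τ^2] = 28^2 · 10/28 + 0 = 280. Thus E[τ] = E[X_τ^2] − E[M_τ] = 280 − 100 = 180 = 10(28 − 10) = 180.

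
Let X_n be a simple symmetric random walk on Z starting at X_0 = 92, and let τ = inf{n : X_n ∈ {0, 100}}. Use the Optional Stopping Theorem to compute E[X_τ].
E[X_τ] = 92

X_n is a martingale and τ is a bounded-mean stopping time (indeed τ is finite a.s. with bounded expectation since the walk is in a bounded region). By the OST, E[X_τ] = E[X_0] = 92. Equivalently: E[X_τ] = 100 · P(hit 100 first) + 0 · P(hit 0 first) = 100 · (92/100) = 92.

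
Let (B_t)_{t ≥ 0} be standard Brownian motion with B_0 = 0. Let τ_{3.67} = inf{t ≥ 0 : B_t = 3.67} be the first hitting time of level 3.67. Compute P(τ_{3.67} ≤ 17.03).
P(τ_{3.67} ≤ 17.03) = 2(1 − Φ(3.67/√17.03)) = 2(1 − Φ(0.8893)) ≈ 0.3738

By the reflection principle for standard BM, P(τ_b ≤ t) = 2 · P(B_t ≥ b). Since B_t ~ N(0, t), P(B_t ≥ 3.67) = 1 − Φ(3.67/√t) = 1 − Φ(3.67/√17.03) = 1 − Φ(0.8893) ≈ 0.18692. Doubling: P(τ_{3.67} ≤ 17.03) ≈ 2 · 0.18692 = 0.37384 ≈ 0.3738.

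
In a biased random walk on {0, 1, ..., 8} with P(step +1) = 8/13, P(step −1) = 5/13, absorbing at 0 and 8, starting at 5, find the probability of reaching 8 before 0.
P(hit 8 before 0) = (1 − (5/8)^5) / (1 − (5/8)^8) = 5059072/5462197

Let u_k denote P(reach 8 before 0 | start at k). Boundary: u_0 = 0, u_8 = 1. Recurrence: u_k = 8/13·u_{k+1} + 5/13·u_{k-1} for 1 ≤ k ≤ 7. Try u_k = A + B·r^k with r = q/p = (5/13)/(8/13) = 5/8. Substitution satisfies the recurrence; boundary conditions give:
  u_k = (1 − r^k) / (1 − r^N) = (1 − (5/8)^5) / (1 − (5/8)^8) = 5059072/5462197.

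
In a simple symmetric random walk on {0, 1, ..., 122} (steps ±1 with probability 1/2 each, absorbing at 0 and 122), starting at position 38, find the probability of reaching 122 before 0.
P(hit 122 before 0) = 38/122 = 19/61

Let u_k = P(hit 122 before 0 | start at k). Then u_0 = 0, u_122 = 1, and u_k = u_{k-1}/2 + u_{k+1}/2 for 1 ≤ k ≤ 121. This harmonic recurrence is solved by u_k = k/122, giving u_38 = 38/122 = 19/61.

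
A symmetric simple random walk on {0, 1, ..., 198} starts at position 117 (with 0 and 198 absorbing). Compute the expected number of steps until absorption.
E[τ | X_0 = 117] = 9477

Let v_k = E[τ | X_0 = k]. Boundary: v_0 = v_198 = 0. Recurrence: v_k = 1 + (v_{k-1} + v_{k+1})/2 for 1 ≤ k ≤ 197. The particular solution to v_k − (v_{k-1} + v_{k+1})/2 = 1 is v_k = −k^2. Adding homogeneous solution A + B k and matching boundaries gives v_k = k (198 − k). Substituting k = 117: v_117 = 117 · 81 = 9477.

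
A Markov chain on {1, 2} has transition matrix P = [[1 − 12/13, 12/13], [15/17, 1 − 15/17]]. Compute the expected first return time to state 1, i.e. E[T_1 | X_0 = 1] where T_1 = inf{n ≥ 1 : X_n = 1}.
E[T_1 | X_0 = 1] = 1/π_1 = 133/65

For an irreducible recurrent Markov chain with stationary distribution π, E[T_i | X_0 = i] = 1/π_i (Kac's formula). Here π_1 = (15/17)/(12/13 + 15/17) = (15/17)/(399/221) = 65/133, so E[T_1 | X_0 = 1] = 1/π_1 = (12/13 + 15/17)/(15/17) = (399/221)/(15/17) = 133/65.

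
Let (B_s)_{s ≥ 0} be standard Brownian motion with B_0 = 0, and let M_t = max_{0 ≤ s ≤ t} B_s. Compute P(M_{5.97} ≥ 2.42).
P(M_{5.97} ≥ 2.42) = 2·P(B_{5.97} ≥ 2.42) = 2(1 − Φ(2.42/√5.97)) ≈ 0.3220

By the reflection principle for Brownian motion, P(M_t ≥ a) = 2 · P(B_t ≥ a) for a ≥ 0. Since B_t ~ N(0, t), P(B_t ≥ 2.42) = 1 − Φ(2.42/√t) = 1 − Φ(2.42/√5.97) = 1 − Φ(0.9904). So
  P(M_{5.97} ≥ 2.42) = 2(1 − Φ(0.9904)) ≈ 0.3220.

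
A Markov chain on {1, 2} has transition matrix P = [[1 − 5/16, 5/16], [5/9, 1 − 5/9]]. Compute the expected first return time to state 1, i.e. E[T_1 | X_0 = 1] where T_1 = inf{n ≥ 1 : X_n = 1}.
E[T_1 | X_0 = 1] = 1/π_1 = 25/16

For an irreducible recurrent Markov chain with stationary distribution π, E[T_i | X_0 = i] = 1/π_i (Kac's formula). Here π_1 = (5/9)/(5/16 + 5/9) = (5/9)/(125/144) = 16/25, so E[T_1 | X_0 = 1] = 1/π_1 = (5/16 + 5/9)/(5/9) = (125/144)/(5/9) = 25/16.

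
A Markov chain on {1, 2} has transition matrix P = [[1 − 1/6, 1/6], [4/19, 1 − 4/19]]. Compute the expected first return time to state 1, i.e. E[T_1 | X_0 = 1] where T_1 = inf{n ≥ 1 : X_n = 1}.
E[T_1 | X_0 = 1] = 1/π_1 = 43/24

For an irreducible recurrent Markov chain with stationary distribution π, E[T_i | X_0 = i] = 1/π_i (Kac's formula). Here π_1 = (4/19)/(1/6 + 4/19) = (4/19)/(43/114) = 24/43, so E[T_1 | X_0 = 1] = 1/π_1 = (1/6 + 4/19)/(4/19) = (43/114)/(4/19) = 43/24.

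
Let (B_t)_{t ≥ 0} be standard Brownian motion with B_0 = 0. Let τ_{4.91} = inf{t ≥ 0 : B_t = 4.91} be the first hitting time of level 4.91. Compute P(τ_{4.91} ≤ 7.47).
P(τ_{4.91} ≤ 7.47) = 2(1 − Φ(4.91/√7.47)) = 2(1 − Φ(1.7965)) ≈ 0.0724

By the reflection principle for standard BM, P(τ_b ≤ t) = 2 · P(B_t ≥ b). Since B_t ~ N(0, t), P(B_t ≥ 4.91) = 1 − Φ(4.91/√t) = 1 − Φ(4.91/√7.47) = 1 − Φ(1.7965) ≈ 0.03621. Doubling: P(τ_{4.91} ≤ 7.47) ≈ 2 · 0.03621 = 0.07242 ≈ 0.0724.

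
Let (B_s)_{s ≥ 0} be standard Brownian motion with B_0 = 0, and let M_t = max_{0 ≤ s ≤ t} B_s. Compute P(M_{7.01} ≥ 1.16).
P(M_{7.01} ≥ 1.16) = 2·P(B_{7.01} ≥ 1.16) = 2(1 − Φ(1.16/√7.01)) ≈ 0.6613

By the reflection principle for Brownian motion, P(M_t ≥ a) = 2 · P(B_t ≥ a) for a ≥ 0. Since B_t ~ N(0, t), P(B_t ≥ 1.16) = 1 − Φ(1.16/√t) = 1 − Φ(1.16/√7.01) = 1 − Φ(0.4381). So
  P(M_{7.01} ≥ 1.16) = 2(1 − Φ(0.4381)) ≈ 0.6613.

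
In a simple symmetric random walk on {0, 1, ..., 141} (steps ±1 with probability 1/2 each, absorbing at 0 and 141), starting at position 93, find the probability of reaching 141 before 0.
P(hit 141 before 0) = 93/141 = 31/47

Let u_k = P(hit 141 before 0 | start at k). Then u_0 = 0, u_141 = 1, and u_k = u_{k-1}/2 + u_{k+1}/2 for 1 ≤ k ≤ 140. This harmonic recurrence is solved by u_k = k/141, giving u_93 = 93/141 = 31/47.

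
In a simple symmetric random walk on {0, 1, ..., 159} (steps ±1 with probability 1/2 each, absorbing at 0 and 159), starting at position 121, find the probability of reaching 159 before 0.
P(hit 159 before 0) = 121/159

Let u_k = P(hit 159 before 0 | start at k). Then u_0 = 0, u_159 = 1, and u_k = u_{k-1}/2 + u_{k+1}/2 for 1 ≤ k ≤ 158. This harmonic recurrence is solved by u_k = k/159, giving u_121 = 121/159.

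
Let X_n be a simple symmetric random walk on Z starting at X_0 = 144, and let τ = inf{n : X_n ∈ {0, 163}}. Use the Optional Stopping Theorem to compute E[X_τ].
E[X_τ] = 144

X_n is a martingale and τ is a bounded-mean stopping time (indeed τ is finite a.s. with bounded expectation since the walk is in a bounded region). By the OST, E[X_τ] = E[X_0] = 144. Equivalently: E[X_τ] = 163 · P(hit 163 first) + 0 · P(hit 0 first) = 163 · (144/163) = 144.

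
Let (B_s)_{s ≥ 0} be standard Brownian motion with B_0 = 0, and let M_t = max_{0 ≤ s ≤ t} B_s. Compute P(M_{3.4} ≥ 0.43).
P(M_{3.4} ≥ 0.43) = 2·P(B_{3.4} ≥ 0.43) = 2(1 − Φ(0.43/√3.4)) ≈ 0.8156

By the reflection principle for Brownian motion, P(M_t ≥ a) = 2 · P(B_t ≥ a) for a ≥ 0. Since B_t ~ N(0, t), P(B_t ≥ 0.43) = 1 − Φ(0.43/√t) = 1 − Φ(0.43/√3.4) = 1 − Φ(0.2332). So
  P(M_{3.4} ≥ 0.43) = 2(1 − Φ(0.2332)) ≈ 0.8156.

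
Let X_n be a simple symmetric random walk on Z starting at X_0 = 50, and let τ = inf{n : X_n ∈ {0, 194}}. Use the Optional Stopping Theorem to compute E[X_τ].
E[X_τ] = 50

X_n is a martingale and τ is a bounded-mean stopping time (indeed τ is finite a.s. with bounded expectation since the walk is in a bounded region). By the OST, E[X_τ] = E[X_0] = 50. Equivalently: E[X_τ] = 194 · P(hit 194 first) + 0 · P(hit 0 first) = 194 · (50/194) = 50.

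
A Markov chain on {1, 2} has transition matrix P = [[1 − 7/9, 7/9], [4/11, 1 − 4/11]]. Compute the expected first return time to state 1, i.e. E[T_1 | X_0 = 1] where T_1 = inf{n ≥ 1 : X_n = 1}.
E[T_1 | X_0 = 1] = 1/π_1 = 113/36

For an irreducible recurrent Markov chain with stationary distribution π, E[T_i | X_0 = i] = 1/π_i (Kac's formula). Here π_1 = (4/11)/(7/9 + 4/11) = (4/11)/(113/99) = 36/113, so E[T_1 | X_0 = 1] = 1/π_1 = (7/9 + 4/11)/(4/11) = (113/99)/(4/11) = 113/36.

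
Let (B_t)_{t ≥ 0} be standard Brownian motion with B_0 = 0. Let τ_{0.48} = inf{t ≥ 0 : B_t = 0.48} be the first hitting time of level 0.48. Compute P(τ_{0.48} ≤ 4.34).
P(τ_{0.48} ≤ 4.34) = 2(1 − Φ(0.48/√4.34)) = 2(1 − Φ(0.2304)) ≈ 0.8178

By the reflection principle for standard BM, P(τ_b ≤ t) = 2 · P(B_t ≥ b). Since B_t ~ N(0, t), P(B_t ≥ 0.48) = 1 − Φ(0.48/√t) = 1 − Φ(0.48/√4.34) = 1 − Φ(0.2304) ≈ 0.40889. Doubling: P(τ_{0.48} ≤ 4.34) ≈ 2 · 0.40889 = 0.81778 ≈ 0.8178.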